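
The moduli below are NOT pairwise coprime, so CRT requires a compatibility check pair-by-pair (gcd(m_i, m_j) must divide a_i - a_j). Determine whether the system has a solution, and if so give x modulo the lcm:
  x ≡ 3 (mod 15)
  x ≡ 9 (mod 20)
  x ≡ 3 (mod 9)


Moduli 15, 20, 9 are not pairwise coprime, so CRT works modulo lcm(m_i) when all pairwise compatibility conditions hold.
Pairwise compatibility: gcd(m_i, m_j) must divide a_i - a_j for every pair.
Merge one congruence at a time:
  Start: x ≡ 3 (mod 15).
  Combine with x ≡ 9 (mod 20): gcd(15, 20) = 5, and 9 - 3 = 6 is NOT divisible by 5.
    ⇒ system is inconsistent (no integer solution).

No solution (the system is inconsistent).


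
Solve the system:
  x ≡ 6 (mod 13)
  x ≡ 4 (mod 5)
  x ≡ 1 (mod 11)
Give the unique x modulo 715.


Moduli 13, 5, 11 are pairwise coprime; by CRT there is a unique solution modulo M = 13 · 5 · 11 = 715.
Solve pairwise, accumulating the modulus:
  Start with x ≡ 6 (mod 13).
  Combine with x ≡ 4 (mod 5): since gcd(13, 5) = 1, we get a unique residue mod 65.
    Write x = 6 + 13·t and substitute into x ≡ 4 (mod 5): 13·t ≡ 4 − 6 = -2 (mod 5).
    Reduce coefficients mod 5: 3·t ≡ 3 (mod 5).
    The inverse of 3 mod 5 is 2 (since 3·2 = 6 = 1·5 + 1), so t ≡ 2·3 = 6 ≡ 1 (mod 5).
    Then x = 6 + 13·1 = 19, valid modulo lcm(13, 5) = 65: x ≡ 19 (mod 65).
  Combine with x ≡ 1 (mod 11): since gcd(65, 11) = 1, we get a unique residue mod 715.
    Write x = 19 + 65·t and substitute into x ≡ 1 (mod 11): 65·t ≡ 1 − 19 = -18 (mod 11).
    Reduce coefficients mod 11: 10·t ≡ 4 (mod 11).
    The inverse of 10 mod 11 is 10 (since 10·10 = 100 = 9·11 + 1), so t ≡ 10·4 = 40 ≡ 7 (mod 11).
    Then x = 19 + 65·7 = 474, valid modulo lcm(65, 11) = 715: x ≡ 474 (mod 715).
Verify: 474 mod 13 = 6 ✓, 474 mod 5 = 4 ✓, 474 mod 11 = 1 ✓.

x ≡ 474 (mod 715).


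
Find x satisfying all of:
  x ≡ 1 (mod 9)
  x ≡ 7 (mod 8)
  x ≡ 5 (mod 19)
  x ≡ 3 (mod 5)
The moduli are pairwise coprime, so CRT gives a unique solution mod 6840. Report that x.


Product of moduli M = 9 · 8 · 19 · 5 = 6840.
Merge one congruence at a time:
  Start: x ≡ 1 (mod 9).
  Combine with x ≡ 7 (mod 8); new modulus lcm = 72.
    Write x = 1 + 9·t and substitute into x ≡ 7 (mod 8): 9·t ≡ 7 − 1 = 6 (mod 8).
    Reduce coefficients mod 8: 1·t ≡ 6 (mod 8).
    So t ≡ 6 (mod 8).
    Then x = 1 + 9·6 = 55, valid modulo lcm(9, 8) = 72: x ≡ 55 (mod 72).
  Combine with x ≡ 5 (mod 19); new modulus lcm = 1368.
    Write x = 55 + 72·t and substitute into x ≡ 5 (mod 19): 72·t ≡ 5 − 55 = -50 (mod 19).
    Reduce coefficients mod 19: 15·t ≡ 7 (mod 19).
    The inverse of 15 mod 19 is 14 (since 15·14 = 210 = 11·19 + 1), so t ≡ 14·7 = 98 ≡ 3 (mod 19).
    Then x = 55 + 72·3 = 271, valid modulo lcm(72, 19) = 1368: x ≡ 271 (mod 1368).
  Combine with x ≡ 3 (mod 5); new modulus lcm = 6840.
    Write x = 271 + 1368·t and substitute into x ≡ 3 (mod 5): 1368·t ≡ 3 − 271 = -268 (mod 5).
    Reduce coefficients mod 5: 3·t ≡ 2 (mod 5).
    The inverse of 3 mod 5 is 2 (since 3·2 = 6 = 1·5 + 1), so t ≡ 2·2 = 4 ≡ 4 (mod 5).
    Then x = 271 + 1368·4 = 5743, valid modulo lcm(1368, 5) = 6840: x ≡ 5743 (mod 6840).
Verify against each original: 5743 mod 9 = 1, 5743 mod 8 = 7, 5743 mod 19 = 5, 5743 mod 5 = 3.

x ≡ 5743 (mod 6840).


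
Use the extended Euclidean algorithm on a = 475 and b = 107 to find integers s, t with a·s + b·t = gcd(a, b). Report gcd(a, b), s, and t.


Euclidean algorithm on (475, 107) — divide until remainder is 0:
  475 = 4 · 107 + 47
  107 = 2 · 47 + 13
  47 = 3 · 13 + 8
  13 = 1 · 8 + 5
  8 = 1 · 5 + 3
  5 = 1 · 3 + 2
  3 = 1 · 2 + 1
  2 = 2 · 1 + 0
gcd(475, 107) = 1.
Track Bezout coefficients alongside the remainders: start with r₀ = 475 = a·1 + b·0 (s = 1, t = 0) and r₁ = 107 = a·0 + b·1 (s = 0, t = 1); each new remainder r_{k+1} = r_{k-1} − q_k·r_k inherits s_{k+1} = s_{k-1} − q_k·s_k, t_{k+1} = t_{k-1} − q_k·t_k, so r_k = a·s_k + b·t_k at every step:
  q = 4: r = 47, s = 1 − 4·0 = 1, t = 0 − 4·1 = -4  (check: 475·1 + 107·(-4) = 47)
  q = 2: r = 13, s = 0 − 2·1 = -2, t = 1 − 2·(-4) = 9  (check: 475·(-2) + 107·9 = 13)
  q = 3: r = 8, s = 1 − 3·(-2) = 7, t = -4 − 3·9 = -31  (check: 475·7 + 107·(-31) = 8)
  q = 1: r = 5, s = -2 − 1·7 = -9, t = 9 − 1·(-31) = 40  (check: 475·(-9) + 107·40 = 5)
  q = 1: r = 3, s = 7 − 1·(-9) = 16, t = -31 − 1·40 = -71  (check: 475·16 + 107·(-71) = 3)
  q = 1: r = 2, s = -9 − 1·16 = -25, t = 40 − 1·(-71) = 111  (check: 475·(-25) + 107·111 = 2)
  q = 1: r = 1, s = 16 − 1·(-25) = 41, t = -71 − 1·111 = -182  (check: 475·41 + 107·(-182) = 1)
The row with r = 1 (the gcd) gives the Bezout coefficients s = 41, t = -182.
Result: 475 · (41) + 107 · (-182) = 1.

gcd(475, 107) = 1; s = 41, t = -182 (check: 475·41 + 107·(-182) = 1).


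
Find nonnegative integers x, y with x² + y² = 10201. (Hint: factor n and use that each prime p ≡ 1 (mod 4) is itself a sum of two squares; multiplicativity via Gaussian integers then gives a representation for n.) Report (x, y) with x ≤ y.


Step 1: Factor n = 10201 = 101^2.
Step 2: Check the mod-4 condition on each prime factor: 101 ≡ 1 (mod 4), exponent 2.
All primes ≡ 3 (mod 4) appear to even exponent (or don't appear), so by the two-squares theorem n IS expressible as a sum of two squares.
Step 3: Build a representation. Here n = 101 · 101 is a product of primes ≡ 1 (mod 4). Each prime p ≡ 1 (mod 4) is itself a sum of two squares; find a² by testing p − a² for a perfect square:
  101: 101 − 1² = 100 = 10² ⇒ 101 = 1² + 10².
  Combine using the Brahmagupta–Fibonacci identity (a² + b²)(c² + d²) = (ac − bd)² + (ad + bc)² = (ac + bd)² + (ad − bc)²:
  101 · 101 = 10201: from (1² + 10²)(1² + 10²), take (1·1 − 10·10, 1·10 + 10·1) = (1 − 100, 10 + 10) = (-99, 20); dropping signs (only squares matter) gives (99, 20); check 99² + 20² = 9801 + 400 = 10201 ✓.
Step 4: Order so x ≤ y and verify: 20² + 99² = 400 + 9801 = 10201 = n. ✓

n = 10201 = 20² + 99² (one valid representation with x ≤ y).


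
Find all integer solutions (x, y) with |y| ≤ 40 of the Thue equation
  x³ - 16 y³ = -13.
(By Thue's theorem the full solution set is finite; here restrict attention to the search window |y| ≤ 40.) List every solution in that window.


The equation is x³ - 16y³ = -13. For fixed y, x³ = 16·y³ − 13, so a solution requires the RHS to be a perfect cube.
Strategy: iterate y from -40 to 40, compute RHS = 16·y³ − 13, and check whether it is a (positive or negative) perfect cube.
Check small values of y:
  y = 0: RHS = -13 is not a perfect cube.
  y = 1: RHS = 3 is not a perfect cube.
  y = -1: RHS = -29 is not a perfect cube.
  y = 2: RHS = 115 is not a perfect cube.
  y = -2: RHS = -141 is not a perfect cube.
  y = 3: RHS = 419 is not a perfect cube.
  y = -3: RHS = -445 is not a perfect cube.
Continuing the search up to |y| = 40 finds no solutions either.
No (x, y) in the scanned range satisfies the equation.

No integer solutions with |y| ≤ 40.


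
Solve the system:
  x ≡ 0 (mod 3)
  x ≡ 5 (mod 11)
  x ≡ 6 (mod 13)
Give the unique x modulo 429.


Moduli 3, 11, 13 are pairwise coprime; by CRT there is a unique solution modulo M = 3 · 11 · 13 = 429.
Solve pairwise, accumulating the modulus:
  Start with x ≡ 0 (mod 3).
  Combine with x ≡ 5 (mod 11): since gcd(3, 11) = 1, we get a unique residue mod 33.
    Write x = 0 + 3·t and substitute into x ≡ 5 (mod 11): 3·t ≡ 5 − 0 = 5 (mod 11).
    The inverse of 3 mod 11 is 4 (since 3·4 = 12 = 1·11 + 1), so t ≡ 4·5 = 20 ≡ 9 (mod 11).
    Then x = 0 + 3·9 = 27, valid modulo lcm(3, 11) = 33: x ≡ 27 (mod 33).
  Combine with x ≡ 6 (mod 13): since gcd(33, 13) = 1, we get a unique residue mod 429.
    Write x = 27 + 33·t and substitute into x ≡ 6 (mod 13): 33·t ≡ 6 − 27 = -21 (mod 13).
    Reduce coefficients mod 13: 7·t ≡ 5 (mod 13).
    The inverse of 7 mod 13 is 2 (since 7·2 = 14 = 1·13 + 1), so t ≡ 2·5 = 10 ≡ 10 (mod 13).
    Then x = 27 + 33·10 = 357, valid modulo lcm(33, 13) = 429: x ≡ 357 (mod 429).
Verify: 357 mod 3 = 0 ✓, 357 mod 11 = 5 ✓, 357 mod 13 = 6 ✓.

x ≡ 357 (mod 429).


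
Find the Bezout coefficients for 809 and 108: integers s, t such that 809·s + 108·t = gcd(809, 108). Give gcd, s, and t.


Euclidean algorithm on (809, 108) — divide until remainder is 0:
  809 = 7 · 108 + 53
  108 = 2 · 53 + 2
  53 = 26 · 2 + 1
  2 = 2 · 1 + 0
gcd(809, 108) = 1.
Track Bezout coefficients alongside the remainders: start with r₀ = 809 = a·1 + b·0 (s = 1, t = 0) and r₁ = 108 = a·0 + b·1 (s = 0, t = 1); each new remainder r_{k+1} = r_{k-1} − q_k·r_k inherits s_{k+1} = s_{k-1} − q_k·s_k, t_{k+1} = t_{k-1} − q_k·t_k, so r_k = a·s_k + b·t_k at every step:
  q = 7: r = 53, s = 1 − 7·0 = 1, t = 0 − 7·1 = -7  (check: 809·1 + 108·(-7) = 53)
  q = 2: r = 2, s = 0 − 2·1 = -2, t = 1 − 2·(-7) = 15  (check: 809·(-2) + 108·15 = 2)
  q = 26: r = 1, s = 1 − 26·(-2) = 53, t = -7 − 26·15 = -397  (check: 809·53 + 108·(-397) = 1)
The row with r = 1 (the gcd) gives the Bezout coefficients s = 53, t = -397.
Result: 809 · (53) + 108 · (-397) = 1.

gcd(809, 108) = 1; s = 53, t = -397 (check: 809·53 + 108·(-397) = 1).


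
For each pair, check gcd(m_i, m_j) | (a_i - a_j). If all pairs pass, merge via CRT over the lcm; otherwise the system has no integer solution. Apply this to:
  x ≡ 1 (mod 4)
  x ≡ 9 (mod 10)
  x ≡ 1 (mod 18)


Moduli 4, 10, 18 are not pairwise coprime, so CRT works modulo lcm(m_i) when all pairwise compatibility conditions hold.
Pairwise compatibility: gcd(m_i, m_j) must divide a_i - a_j for every pair.
Merge one congruence at a time:
  Start: x ≡ 1 (mod 4).
  Combine with x ≡ 9 (mod 10): gcd(4, 10) = 2; 9 - 1 = 8, which IS divisible by 2, so compatible.
    Write x = 1 + 4·t and substitute into x ≡ 9 (mod 10): 4·t ≡ 9 − 1 = 8 (mod 10).
    Divide the congruence (and modulus) by g = 2: 2·t ≡ 4 (mod 5).
    The inverse of 2 mod 5 is 3 (since 2·3 = 6 = 1·5 + 1), so t ≡ 3·4 = 12 ≡ 2 (mod 5).
    Then x = 1 + 4·2 = 9, valid modulo lcm(4, 10) = 20: x ≡ 9 (mod 20).
  Combine with x ≡ 1 (mod 18): gcd(20, 18) = 2; 1 - 9 = -8, which IS divisible by 2, so compatible.
    Write x = 9 + 20·t and substitute into x ≡ 1 (mod 18): 20·t ≡ 1 − 9 = -8 (mod 18).
    Divide the congruence (and modulus) by g = 2: 10·t ≡ -4 (mod 9).
    Reduce coefficients mod 9: 1·t ≡ 5 (mod 9).
    So t ≡ 5 (mod 9).
    Then x = 9 + 20·5 = 109, valid modulo lcm(20, 18) = 180: x ≡ 109 (mod 180).
Verify: 109 mod 4 = 1, 109 mod 10 = 9, 109 mod 18 = 1.

x ≡ 109 (mod 180).


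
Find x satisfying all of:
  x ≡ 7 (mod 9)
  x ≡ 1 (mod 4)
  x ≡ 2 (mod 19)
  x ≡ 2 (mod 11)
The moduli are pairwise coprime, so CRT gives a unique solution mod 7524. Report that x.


Product of moduli M = 9 · 4 · 19 · 11 = 7524.
Merge one congruence at a time:
  Start: x ≡ 7 (mod 9).
  Combine with x ≡ 1 (mod 4); new modulus lcm = 36.
    Write x = 7 + 9·t and substitute into x ≡ 1 (mod 4): 9·t ≡ 1 − 7 = -6 (mod 4).
    Reduce coefficients mod 4: 1·t ≡ 2 (mod 4).
    So t ≡ 2 (mod 4).
    Then x = 7 + 9·2 = 25, valid modulo lcm(9, 4) = 36: x ≡ 25 (mod 36).
  Combine with x ≡ 2 (mod 19); new modulus lcm = 684.
    Write x = 25 + 36·t and substitute into x ≡ 2 (mod 19): 36·t ≡ 2 − 25 = -23 (mod 19).
    Reduce coefficients mod 19: 17·t ≡ 15 (mod 19).
    The inverse of 17 mod 19 is 9 (since 17·9 = 153 = 8·19 + 1), so t ≡ 9·15 = 135 ≡ 2 (mod 19).
    Then x = 25 + 36·2 = 97, valid modulo lcm(36, 19) = 684: x ≡ 97 (mod 684).
  Combine with x ≡ 2 (mod 11); new modulus lcm = 7524.
    Write x = 97 + 684·t and substitute into x ≡ 2 (mod 11): 684·t ≡ 2 − 97 = -95 (mod 11).
    Reduce coefficients mod 11: 2·t ≡ 4 (mod 11).
    The inverse of 2 mod 11 is 6 (since 2·6 = 12 = 1·11 + 1), so t ≡ 6·4 = 24 ≡ 2 (mod 11).
    Then x = 97 + 684·2 = 1465, valid modulo lcm(684, 11) = 7524: x ≡ 1465 (mod 7524).
Verify against each original: 1465 mod 9 = 7, 1465 mod 4 = 1, 1465 mod 19 = 2, 1465 mod 11 = 2.

x ≡ 1465 (mod 7524).


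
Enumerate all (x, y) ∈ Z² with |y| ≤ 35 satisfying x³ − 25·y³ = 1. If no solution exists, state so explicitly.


The equation is x³ - 25y³ = 1. For fixed y, x³ = 25·y³ + 1, so a solution requires the RHS to be a perfect cube.
Strategy: iterate y from -35 to 35, compute RHS = 25·y³ + 1, and check whether it is a (positive or negative) perfect cube.
Check small values of y:
  y = 0: RHS = 1 = (1)³ ⇒ x = 1 works.
  y = 1: RHS = 26 is not a perfect cube.
  y = -1: RHS = -24 is not a perfect cube.
  y = 2: RHS = 201 is not a perfect cube.
  y = -2: RHS = -199 is not a perfect cube.
  y = 3: RHS = 676 is not a perfect cube.
  y = -3: RHS = -674 is not a perfect cube.
Continuing the search up to |y| = 35 finds no further solutions beyond those listed.
Collected solutions: (1, 0).

Solutions (with |y| ≤ 35): (1, 0).


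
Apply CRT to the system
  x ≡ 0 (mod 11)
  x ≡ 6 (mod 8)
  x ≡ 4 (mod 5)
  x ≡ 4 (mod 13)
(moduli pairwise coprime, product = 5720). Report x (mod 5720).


Product of moduli M = 11 · 8 · 5 · 13 = 5720.
Merge one congruence at a time:
  Start: x ≡ 0 (mod 11).
  Combine with x ≡ 6 (mod 8); new modulus lcm = 88.
    Write x = 0 + 11·t and substitute into x ≡ 6 (mod 8): 11·t ≡ 6 − 0 = 6 (mod 8).
    Reduce coefficients mod 8: 3·t ≡ 6 (mod 8).
    The inverse of 3 mod 8 is 3 (since 3·3 = 9 = 1·8 + 1), so t ≡ 3·6 = 18 ≡ 2 (mod 8).
    Then x = 0 + 11·2 = 22, valid modulo lcm(11, 8) = 88: x ≡ 22 (mod 88).
  Combine with x ≡ 4 (mod 5); new modulus lcm = 440.
    Write x = 22 + 88·t and substitute into x ≡ 4 (mod 5): 88·t ≡ 4 − 22 = -18 (mod 5).
    Reduce coefficients mod 5: 3·t ≡ 2 (mod 5).
    The inverse of 3 mod 5 is 2 (since 3·2 = 6 = 1·5 + 1), so t ≡ 2·2 = 4 ≡ 4 (mod 5).
    Then x = 22 + 88·4 = 374, valid modulo lcm(88, 5) = 440: x ≡ 374 (mod 440).
  Combine with x ≡ 4 (mod 13); new modulus lcm = 5720.
    Write x = 374 + 440·t and substitute into x ≡ 4 (mod 13): 440·t ≡ 4 − 374 = -370 (mod 13).
    Reduce coefficients mod 13: 11·t ≡ 7 (mod 13).
    The inverse of 11 mod 13 is 6 (since 11·6 = 66 = 5·13 + 1), so t ≡ 6·7 = 42 ≡ 3 (mod 13).
    Then x = 374 + 440·3 = 1694, valid modulo lcm(440, 13) = 5720: x ≡ 1694 (mod 5720).
Verify against each original: 1694 mod 11 = 0, 1694 mod 8 = 6, 1694 mod 5 = 4, 1694 mod 13 = 4.

x ≡ 1694 (mod 5720).


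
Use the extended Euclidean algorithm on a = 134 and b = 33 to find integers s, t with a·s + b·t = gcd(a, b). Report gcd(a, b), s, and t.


Euclidean algorithm on (134, 33) — divide until remainder is 0:
  134 = 4 · 33 + 2
  33 = 16 · 2 + 1
  2 = 2 · 1 + 0
gcd(134, 33) = 1.
Track Bezout coefficients alongside the remainders: start with r₀ = 134 = a·1 + b·0 (s = 1, t = 0) and r₁ = 33 = a·0 + b·1 (s = 0, t = 1); each new remainder r_{k+1} = r_{k-1} − q_k·r_k inherits s_{k+1} = s_{k-1} − q_k·s_k, t_{k+1} = t_{k-1} − q_k·t_k, so r_k = a·s_k + b·t_k at every step:
  q = 4: r = 2, s = 1 − 4·0 = 1, t = 0 − 4·1 = -4  (check: 134·1 + 33·(-4) = 2)
  q = 16: r = 1, s = 0 − 16·1 = -16, t = 1 − 16·(-4) = 65  (check: 134·(-16) + 33·65 = 1)
The row with r = 1 (the gcd) gives the Bezout coefficients s = -16, t = 65.
Result: 134 · (-16) + 33 · (65) = 1.

gcd(134, 33) = 1; s = -16, t = 65 (check: 134·(-16) + 33·65 = 1).


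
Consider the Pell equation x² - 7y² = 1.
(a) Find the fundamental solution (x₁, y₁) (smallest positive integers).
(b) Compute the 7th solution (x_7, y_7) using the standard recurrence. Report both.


Step 1: Find the fundamental solution (x₁, y₁) of x² - 7y² = 1.
  Expand √7 as a continued fraction. a₀ = ⌊√7⌋ = 2; iterate m_{k+1} = d_k·a_k − m_k, d_{k+1} = (7 − m_{k+1}²)/d_k, a_{k+1} = ⌊(a₀ + m_{k+1})/d_{k+1}⌋ (starting m₀ = 0, d₀ = 1), with convergents p_k = a_k·p_{k-1} + p_{k-2}, q_k = a_k·q_{k-1} + q_{k-2} (p₋₁ = 1, q₋₁ = 0):
  k = 0: a₀ = 2; p₀/q₀ = 2/1; p₀² − 7·q₀² = 4 − 7 = -3.
  k = 1: m = 2, d = 3, a = ⌊(2 + 2)/3⌋ = 1; p/q = (1·2 + 1)/(1·1 + 0) = 3/1; p² − 7·q² = 9 − 7 = 2.
  k = 2: m = 1, d = 2, a = ⌊(2 + 1)/2⌋ = 1; p/q = (1·3 + 2)/(1·1 + 1) = 5/2; p² − 7·q² = 25 − 28 = -3.
  k = 3: m = 1, d = 3, a = ⌊(2 + 1)/3⌋ = 1; p/q = (1·5 + 3)/(1·2 + 1) = 8/3; p² − 7·q² = 64 − 63 = 1.
  The first convergent with p² − 7·q² = 1 gives the fundamental solution (x₁, y₁) = (8, 3).
Step 2: Apply the recurrence (x_{n+1}, y_{n+1}) = (x₁x_n + 7y₁y_n, x₁y_n + y₁x_n) repeatedly.
  From (x_1, y_1) = (8, 3): x_2 = 8·8 + 7·3·3 = 127; y_2 = 8·3 + 3·8 = 48.
  From (x_2, y_2) = (127, 48): x_3 = 8·127 + 7·3·48 = 2024; y_3 = 8·48 + 3·127 = 765.
  From (x_3, y_3) = (2024, 765): x_4 = 8·2024 + 7·3·765 = 32257; y_4 = 8·765 + 3·2024 = 12192.
  From (x_4, y_4) = (32257, 12192): x_5 = 8·32257 + 7·3·12192 = 514088; y_5 = 8·12192 + 3·32257 = 194307.
  From (x_5, y_5) = (514088, 194307): x_6 = 8·514088 + 7·3·194307 = 8193151; y_6 = 8·194307 + 3·514088 = 3096720.
  From (x_6, y_6) = (8193151, 3096720): x_7 = 8·8193151 + 7·3·3096720 = 130576328; y_7 = 8·3096720 + 3·8193151 = 49353213.
Step 3: Verify x_7² - 7·y_7² = 17050177433963584 - 17050177433963583 = 1 (should be 1). ✓

(x_1, y_1) = (8, 3); (x_7, y_7) = (130576328, 49353213).


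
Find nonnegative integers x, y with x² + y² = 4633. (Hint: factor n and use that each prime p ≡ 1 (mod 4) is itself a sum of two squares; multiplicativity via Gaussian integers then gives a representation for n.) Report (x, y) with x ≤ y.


Step 1: Factor n = 4633 = 41 · 113.
Step 2: Check the mod-4 condition on each prime factor: 41 ≡ 1 (mod 4), exponent 1; 113 ≡ 1 (mod 4), exponent 1.
All primes ≡ 3 (mod 4) appear to even exponent (or don't appear), so by the two-squares theorem n IS expressible as a sum of two squares.
Step 3: Build a representation. Here n = 41 · 113 is a product of primes ≡ 1 (mod 4). Each prime p ≡ 1 (mod 4) is itself a sum of two squares; find a² by testing p − a² for a perfect square:
  41: 41 − 1² = 40, 41 − 2² = 37, 41 − 3² = 32, 41 − 4² = 25 = 5² ⇒ 41 = 4² + 5².
  113: 113 − 1² = 112, 113 − 2² = 109, 113 − 3² = 104, 113 − 4² = 97, 113 − 5² = 88, 113 − 6² = 77, 113 − 7² = 64 = 8² ⇒ 113 = 7² + 8².
  Combine using the Brahmagupta–Fibonacci identity (a² + b²)(c² + d²) = (ac − bd)² + (ad + bc)² = (ac + bd)² + (ad − bc)²:
  41 · 113 = 4633: from (4² + 5²)(7² + 8²), take (4·7 − 5·8, 4·8 + 5·7) = (28 − 40, 32 + 35) = (-12, 67); dropping signs (only squares matter) gives (12, 67); check 12² + 67² = 144 + 4489 = 4633 ✓.
Step 4: Order so x ≤ y and verify: 12² + 67² = 144 + 4489 = 4633 = n. ✓

n = 4633 = 12² + 67² (one valid representation with x ≤ y).


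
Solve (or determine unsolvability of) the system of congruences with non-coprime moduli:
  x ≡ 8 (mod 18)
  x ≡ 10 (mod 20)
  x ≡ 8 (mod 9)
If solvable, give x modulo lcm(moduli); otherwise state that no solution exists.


Moduli 18, 20, 9 are not pairwise coprime, so CRT works modulo lcm(m_i) when all pairwise compatibility conditions hold.
Pairwise compatibility: gcd(m_i, m_j) must divide a_i - a_j for every pair.
Merge one congruence at a time:
  Start: x ≡ 8 (mod 18).
  Combine with x ≡ 10 (mod 20): gcd(18, 20) = 2; 10 - 8 = 2, which IS divisible by 2, so compatible.
    Write x = 8 + 18·t and substitute into x ≡ 10 (mod 20): 18·t ≡ 10 − 8 = 2 (mod 20).
    Divide the congruence (and modulus) by g = 2: 9·t ≡ 1 (mod 10).
    The inverse of 9 mod 10 is 9 (since 9·9 = 81 = 8·10 + 1), so t ≡ 9·1 = 9 ≡ 9 (mod 10).
    Then x = 8 + 18·9 = 170, valid modulo lcm(18, 20) = 180: x ≡ 170 (mod 180).
  Combine with x ≡ 8 (mod 9): gcd(180, 9) = 9; 8 - 170 = -162, which IS divisible by 9, so compatible.
    Write x = 170 + 180·t and substitute into x ≡ 8 (mod 9): 180·t ≡ 8 − 170 = -162 (mod 9).
    Divide the congruence (and modulus) by g = 9: 20·t ≡ -18 (mod 1).
    Modulo 1 every t works; take t = 0.
    Then x = 170 + 180·0 = 170, valid modulo lcm(180, 9) = 180: x ≡ 170 (mod 180).
Verify: 170 mod 18 = 8, 170 mod 20 = 10, 170 mod 9 = 8.

x ≡ 170 (mod 180).


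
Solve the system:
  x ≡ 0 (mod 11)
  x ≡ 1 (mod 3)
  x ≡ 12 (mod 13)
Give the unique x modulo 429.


Moduli 11, 3, 13 are pairwise coprime; by CRT there is a unique solution modulo M = 11 · 3 · 13 = 429.
Solve pairwise, accumulating the modulus:
  Start with x ≡ 0 (mod 11).
  Combine with x ≡ 1 (mod 3): since gcd(11, 3) = 1, we get a unique residue mod 33.
    Write x = 0 + 11·t and substitute into x ≡ 1 (mod 3): 11·t ≡ 1 − 0 = 1 (mod 3).
    Reduce coefficients mod 3: 2·t ≡ 1 (mod 3).
    The inverse of 2 mod 3 is 2 (since 2·2 = 4 = 1·3 + 1), so t ≡ 2·1 = 2 ≡ 2 (mod 3).
    Then x = 0 + 11·2 = 22, valid modulo lcm(11, 3) = 33: x ≡ 22 (mod 33).
  Combine with x ≡ 12 (mod 13): since gcd(33, 13) = 1, we get a unique residue mod 429.
    Write x = 22 + 33·t and substitute into x ≡ 12 (mod 13): 33·t ≡ 12 − 22 = -10 (mod 13).
    Reduce coefficients mod 13: 7·t ≡ 3 (mod 13).
    The inverse of 7 mod 13 is 2 (since 7·2 = 14 = 1·13 + 1), so t ≡ 2·3 = 6 ≡ 6 (mod 13).
    Then x = 22 + 33·6 = 220, valid modulo lcm(33, 13) = 429: x ≡ 220 (mod 429).
Verify: 220 mod 11 = 0 ✓, 220 mod 3 = 1 ✓, 220 mod 13 = 12 ✓.

x ≡ 220 (mod 429).


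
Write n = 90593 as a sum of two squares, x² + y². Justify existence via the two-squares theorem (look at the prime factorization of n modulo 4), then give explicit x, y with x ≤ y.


Step 1: Factor n = 90593 = 17 · 73^2.
Step 2: Check the mod-4 condition on each prime factor: 17 ≡ 1 (mod 4), exponent 1; 73 ≡ 1 (mod 4), exponent 2.
All primes ≡ 3 (mod 4) appear to even exponent (or don't appear), so by the two-squares theorem n IS expressible as a sum of two squares.
Step 3: Build a representation. Here n = 17 · 73 · 73 is a product of primes ≡ 1 (mod 4). Each prime p ≡ 1 (mod 4) is itself a sum of two squares; find a² by testing p − a² for a perfect square:
  17: 17 − 1² = 16 = 4² ⇒ 17 = 1² + 4².
  73: 73 − 1² = 72, 73 − 2² = 69, 73 − 3² = 64 = 8² ⇒ 73 = 3² + 8².
  Combine using the Brahmagupta–Fibonacci identity (a² + b²)(c² + d²) = (ac − bd)² + (ad + bc)² = (ac + bd)² + (ad − bc)²:
  17 · 73 = 1241: from (1² + 4²)(3² + 8²), take (1·3 − 4·8, 1·8 + 4·3) = (3 − 32, 8 + 12) = (-29, 20); dropping signs (only squares matter) gives (29, 20); check 29² + 20² = 841 + 400 = 1241 ✓.
  1241 · 73 = 90593: from (29² + 20²)(3² + 8²), take (29·3 − 20·8, 29·8 + 20·3) = (87 − 160, 232 + 60) = (-73, 292); dropping signs (only squares matter) gives (73, 292); check 73² + 292² = 5329 + 85264 = 90593 ✓.
Step 4: Order so x ≤ y and verify: 73² + 292² = 5329 + 85264 = 90593 = n. ✓

n = 90593 = 73² + 292² (one valid representation with x ≤ y).


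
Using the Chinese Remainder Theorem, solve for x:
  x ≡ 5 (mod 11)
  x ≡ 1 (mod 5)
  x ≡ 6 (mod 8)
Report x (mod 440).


Moduli 11, 5, 8 are pairwise coprime; by CRT there is a unique solution modulo M = 11 · 5 · 8 = 440.
Solve pairwise, accumulating the modulus:
  Start with x ≡ 5 (mod 11).
  Combine with x ≡ 1 (mod 5): since gcd(11, 5) = 1, we get a unique residue mod 55.
    Write x = 5 + 11·t and substitute into x ≡ 1 (mod 5): 11·t ≡ 1 − 5 = -4 (mod 5).
    Reduce coefficients mod 5: 1·t ≡ 1 (mod 5).
    So t ≡ 1 (mod 5).
    Then x = 5 + 11·1 = 16, valid modulo lcm(11, 5) = 55: x ≡ 16 (mod 55).
  Combine with x ≡ 6 (mod 8): since gcd(55, 8) = 1, we get a unique residue mod 440.
    Write x = 16 + 55·t and substitute into x ≡ 6 (mod 8): 55·t ≡ 6 − 16 = -10 (mod 8).
    Reduce coefficients mod 8: 7·t ≡ 6 (mod 8).
    The inverse of 7 mod 8 is 7 (since 7·7 = 49 = 6·8 + 1), so t ≡ 7·6 = 42 ≡ 2 (mod 8).
    Then x = 16 + 55·2 = 126, valid modulo lcm(55, 8) = 440: x ≡ 126 (mod 440).
Verify: 126 mod 11 = 5 ✓, 126 mod 5 = 1 ✓, 126 mod 8 = 6 ✓.

x ≡ 126 (mod 440).


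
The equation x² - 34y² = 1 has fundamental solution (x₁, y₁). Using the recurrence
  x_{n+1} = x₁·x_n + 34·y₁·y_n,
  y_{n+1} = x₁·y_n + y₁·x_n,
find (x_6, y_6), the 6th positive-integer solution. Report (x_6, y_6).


Step 1: Find the fundamental solution (x₁, y₁) of x² - 34y² = 1.
  Expand √34 as a continued fraction. a₀ = ⌊√34⌋ = 5; iterate m_{k+1} = d_k·a_k − m_k, d_{k+1} = (34 − m_{k+1}²)/d_k, a_{k+1} = ⌊(a₀ + m_{k+1})/d_{k+1}⌋ (starting m₀ = 0, d₀ = 1), with convergents p_k = a_k·p_{k-1} + p_{k-2}, q_k = a_k·q_{k-1} + q_{k-2} (p₋₁ = 1, q₋₁ = 0):
  k = 0: a₀ = 5; p₀/q₀ = 5/1; p₀² − 34·q₀² = 25 − 34 = -9.
  k = 1: m = 5, d = 9, a = ⌊(5 + 5)/9⌋ = 1; p/q = (1·5 + 1)/(1·1 + 0) = 6/1; p² − 34·q² = 36 − 34 = 2.
  k = 2: m = 4, d = 2, a = ⌊(5 + 4)/2⌋ = 4; p/q = (4·6 + 5)/(4·1 + 1) = 29/5; p² − 34·q² = 841 − 850 = -9.
  k = 3: m = 4, d = 9, a = ⌊(5 + 4)/9⌋ = 1; p/q = (1·29 + 6)/(1·5 + 1) = 35/6; p² − 34·q² = 1225 − 1224 = 1.
  The first convergent with p² − 34·q² = 1 gives the fundamental solution (x₁, y₁) = (35, 6).
Step 2: Apply the recurrence (x_{n+1}, y_{n+1}) = (x₁x_n + 34y₁y_n, x₁y_n + y₁x_n) repeatedly.
  From (x_1, y_1) = (35, 6): x_2 = 35·35 + 34·6·6 = 2449; y_2 = 35·6 + 6·35 = 420.
  From (x_2, y_2) = (2449, 420): x_3 = 35·2449 + 34·6·420 = 171395; y_3 = 35·420 + 6·2449 = 29394.
  From (x_3, y_3) = (171395, 29394): x_4 = 35·171395 + 34·6·29394 = 11995201; y_4 = 35·29394 + 6·171395 = 2057160.
  From (x_4, y_4) = (11995201, 2057160): x_5 = 35·11995201 + 34·6·2057160 = 839492675; y_5 = 35·2057160 + 6·11995201 = 143971806.
  From (x_5, y_5) = (839492675, 143971806): x_6 = 35·839492675 + 34·6·143971806 = 58752492049; y_6 = 35·143971806 + 6·839492675 = 10075969260.
Step 3: Verify x_6² - 34·y_6² = 3451855321967808218401 - 3451855321967808218400 = 1 (should be 1). ✓

(x_1, y_1) = (35, 6); (x_6, y_6) = (58752492049, 10075969260).


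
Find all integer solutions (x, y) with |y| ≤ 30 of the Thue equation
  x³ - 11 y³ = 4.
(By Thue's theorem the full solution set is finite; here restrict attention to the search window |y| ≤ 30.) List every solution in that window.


The equation is x³ - 11y³ = 4. For fixed y, x³ = 11·y³ + 4, so a solution requires the RHS to be a perfect cube.
Strategy: iterate y from -30 to 30, compute RHS = 11·y³ + 4, and check whether it is a (positive or negative) perfect cube.
Check small values of y:
  y = 0: RHS = 4 is not a perfect cube.
  y = 1: RHS = 15 is not a perfect cube.
  y = -1: RHS = -7 is not a perfect cube.
  y = 2: RHS = 92 is not a perfect cube.
  y = -2: RHS = -84 is not a perfect cube.
  y = 3: RHS = 301 is not a perfect cube.
  y = -3: RHS = -293 is not a perfect cube.
Continuing the search up to |y| = 30 finds no solutions either.
No (x, y) in the scanned range satisfies the equation.

No integer solutions with |y| ≤ 30.


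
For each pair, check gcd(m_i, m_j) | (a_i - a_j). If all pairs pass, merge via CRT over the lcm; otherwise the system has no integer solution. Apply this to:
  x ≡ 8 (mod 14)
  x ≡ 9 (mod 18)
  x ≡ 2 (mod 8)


Moduli 14, 18, 8 are not pairwise coprime, so CRT works modulo lcm(m_i) when all pairwise compatibility conditions hold.
Pairwise compatibility: gcd(m_i, m_j) must divide a_i - a_j for every pair.
Merge one congruence at a time:
  Start: x ≡ 8 (mod 14).
  Combine with x ≡ 9 (mod 18): gcd(14, 18) = 2, and 9 - 8 = 1 is NOT divisible by 2.
    ⇒ system is inconsistent (no integer solution).

No solution (the system is inconsistent).


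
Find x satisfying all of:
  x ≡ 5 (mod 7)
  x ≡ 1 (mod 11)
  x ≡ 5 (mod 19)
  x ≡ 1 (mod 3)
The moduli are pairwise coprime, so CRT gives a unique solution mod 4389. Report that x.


Product of moduli M = 7 · 11 · 19 · 3 = 4389.
Merge one congruence at a time:
  Start: x ≡ 5 (mod 7).
  Combine with x ≡ 1 (mod 11); new modulus lcm = 77.
    Write x = 5 + 7·t and substitute into x ≡ 1 (mod 11): 7·t ≡ 1 − 5 = -4 (mod 11).
    Reduce coefficients mod 11: 7·t ≡ 7 (mod 11).
    The inverse of 7 mod 11 is 8 (since 7·8 = 56 = 5·11 + 1), so t ≡ 8·7 = 56 ≡ 1 (mod 11).
    Then x = 5 + 7·1 = 12, valid modulo lcm(7, 11) = 77: x ≡ 12 (mod 77).
  Combine with x ≡ 5 (mod 19); new modulus lcm = 1463.
    Write x = 12 + 77·t and substitute into x ≡ 5 (mod 19): 77·t ≡ 5 − 12 = -7 (mod 19).
    Reduce coefficients mod 19: 1·t ≡ 12 (mod 19).
    So t ≡ 12 (mod 19).
    Then x = 12 + 77·12 = 936, valid modulo lcm(77, 19) = 1463: x ≡ 936 (mod 1463).
  Combine with x ≡ 1 (mod 3); new modulus lcm = 4389.
    Write x = 936 + 1463·t and substitute into x ≡ 1 (mod 3): 1463·t ≡ 1 − 936 = -935 (mod 3).
    Reduce coefficients mod 3: 2·t ≡ 1 (mod 3).
    The inverse of 2 mod 3 is 2 (since 2·2 = 4 = 1·3 + 1), so t ≡ 2·1 = 2 ≡ 2 (mod 3).
    Then x = 936 + 1463·2 = 3862, valid modulo lcm(1463, 3) = 4389: x ≡ 3862 (mod 4389).
Verify against each original: 3862 mod 7 = 5, 3862 mod 11 = 1, 3862 mod 19 = 5, 3862 mod 3 = 1.

x ≡ 3862 (mod 4389).


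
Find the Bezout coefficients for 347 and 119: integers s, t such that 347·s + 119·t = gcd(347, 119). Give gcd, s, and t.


Euclidean algorithm on (347, 119) — divide until remainder is 0:
  347 = 2 · 119 + 109
  119 = 1 · 109 + 10
  109 = 10 · 10 + 9
  10 = 1 · 9 + 1
  9 = 9 · 1 + 0
gcd(347, 119) = 1.
Track Bezout coefficients alongside the remainders: start with r₀ = 347 = a·1 + b·0 (s = 1, t = 0) and r₁ = 119 = a·0 + b·1 (s = 0, t = 1); each new remainder r_{k+1} = r_{k-1} − q_k·r_k inherits s_{k+1} = s_{k-1} − q_k·s_k, t_{k+1} = t_{k-1} − q_k·t_k, so r_k = a·s_k + b·t_k at every step:
  q = 2: r = 109, s = 1 − 2·0 = 1, t = 0 − 2·1 = -2  (check: 347·1 + 119·(-2) = 109)
  q = 1: r = 10, s = 0 − 1·1 = -1, t = 1 − 1·(-2) = 3  (check: 347·(-1) + 119·3 = 10)
  q = 10: r = 9, s = 1 − 10·(-1) = 11, t = -2 − 10·3 = -32  (check: 347·11 + 119·(-32) = 9)
  q = 1: r = 1, s = -1 − 1·11 = -12, t = 3 − 1·(-32) = 35  (check: 347·(-12) + 119·35 = 1)
The row with r = 1 (the gcd) gives the Bezout coefficients s = -12, t = 35.
Result: 347 · (-12) + 119 · (35) = 1.

gcd(347, 119) = 1; s = -12, t = 35 (check: 347·(-12) + 119·35 = 1).


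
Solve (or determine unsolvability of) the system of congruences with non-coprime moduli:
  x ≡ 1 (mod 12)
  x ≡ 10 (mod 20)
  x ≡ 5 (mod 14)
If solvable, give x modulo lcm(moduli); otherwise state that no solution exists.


Moduli 12, 20, 14 are not pairwise coprime, so CRT works modulo lcm(m_i) when all pairwise compatibility conditions hold.
Pairwise compatibility: gcd(m_i, m_j) must divide a_i - a_j for every pair.
Merge one congruence at a time:
  Start: x ≡ 1 (mod 12).
  Combine with x ≡ 10 (mod 20): gcd(12, 20) = 4, and 10 - 1 = 9 is NOT divisible by 4.
    ⇒ system is inconsistent (no integer solution).

No solution (the system is inconsistent).


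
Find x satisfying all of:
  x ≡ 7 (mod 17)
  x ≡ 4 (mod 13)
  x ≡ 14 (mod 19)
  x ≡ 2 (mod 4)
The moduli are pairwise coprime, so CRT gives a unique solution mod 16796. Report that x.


Product of moduli M = 17 · 13 · 19 · 4 = 16796.
Merge one congruence at a time:
  Start: x ≡ 7 (mod 17).
  Combine with x ≡ 4 (mod 13); new modulus lcm = 221.
    Write x = 7 + 17·t and substitute into x ≡ 4 (mod 13): 17·t ≡ 4 − 7 = -3 (mod 13).
    Reduce coefficients mod 13: 4·t ≡ 10 (mod 13).
    The inverse of 4 mod 13 is 10 (since 4·10 = 40 = 3·13 + 1), so t ≡ 10·10 = 100 ≡ 9 (mod 13).
    Then x = 7 + 17·9 = 160, valid modulo lcm(17, 13) = 221: x ≡ 160 (mod 221).
  Combine with x ≡ 14 (mod 19); new modulus lcm = 4199.
    Write x = 160 + 221·t and substitute into x ≡ 14 (mod 19): 221·t ≡ 14 − 160 = -146 (mod 19).
    Reduce coefficients mod 19: 12·t ≡ 6 (mod 19).
    The inverse of 12 mod 19 is 8 (since 12·8 = 96 = 5·19 + 1), so t ≡ 8·6 = 48 ≡ 10 (mod 19).
    Then x = 160 + 221·10 = 2370, valid modulo lcm(221, 19) = 4199: x ≡ 2370 (mod 4199).
  Combine with x ≡ 2 (mod 4); new modulus lcm = 16796.
    Write x = 2370 + 4199·t and substitute into x ≡ 2 (mod 4): 4199·t ≡ 2 − 2370 = -2368 (mod 4).
    Reduce coefficients mod 4: 3·t ≡ 0 (mod 4).
    The inverse of 3 mod 4 is 3 (since 3·3 = 9 = 2·4 + 1), so t ≡ 3·0 = 0 ≡ 0 (mod 4).
    Then x = 2370 + 4199·0 = 2370, valid modulo lcm(4199, 4) = 16796: x ≡ 2370 (mod 16796).
Verify against each original: 2370 mod 17 = 7, 2370 mod 13 = 4, 2370 mod 19 = 14, 2370 mod 4 = 2.

x ≡ 2370 (mod 16796).


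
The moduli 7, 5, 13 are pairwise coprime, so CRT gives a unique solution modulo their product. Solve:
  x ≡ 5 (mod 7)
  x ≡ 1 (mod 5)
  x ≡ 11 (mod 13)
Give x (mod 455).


Moduli 7, 5, 13 are pairwise coprime; by CRT there is a unique solution modulo M = 7 · 5 · 13 = 455.
Solve pairwise, accumulating the modulus:
  Start with x ≡ 5 (mod 7).
  Combine with x ≡ 1 (mod 5): since gcd(7, 5) = 1, we get a unique residue mod 35.
    Write x = 5 + 7·t and substitute into x ≡ 1 (mod 5): 7·t ≡ 1 − 5 = -4 (mod 5).
    Reduce coefficients mod 5: 2·t ≡ 1 (mod 5).
    The inverse of 2 mod 5 is 3 (since 2·3 = 6 = 1·5 + 1), so t ≡ 3·1 = 3 ≡ 3 (mod 5).
    Then x = 5 + 7·3 = 26, valid modulo lcm(7, 5) = 35: x ≡ 26 (mod 35).
  Combine with x ≡ 11 (mod 13): since gcd(35, 13) = 1, we get a unique residue mod 455.
    Write x = 26 + 35·t and substitute into x ≡ 11 (mod 13): 35·t ≡ 11 − 26 = -15 (mod 13).
    Reduce coefficients mod 13: 9·t ≡ 11 (mod 13).
    The inverse of 9 mod 13 is 3 (since 9·3 = 27 = 2·13 + 1), so t ≡ 3·11 = 33 ≡ 7 (mod 13).
    Then x = 26 + 35·7 = 271, valid modulo lcm(35, 13) = 455: x ≡ 271 (mod 455).
Verify: 271 mod 7 = 5 ✓, 271 mod 5 = 1 ✓, 271 mod 13 = 11 ✓.

x ≡ 271 (mod 455).


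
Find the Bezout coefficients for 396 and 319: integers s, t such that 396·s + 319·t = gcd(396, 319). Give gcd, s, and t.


Euclidean algorithm on (396, 319) — divide until remainder is 0:
  396 = 1 · 319 + 77
  319 = 4 · 77 + 11
  77 = 7 · 11 + 0
gcd(396, 319) = 11.
Track Bezout coefficients alongside the remainders: start with r₀ = 396 = a·1 + b·0 (s = 1, t = 0) and r₁ = 319 = a·0 + b·1 (s = 0, t = 1); each new remainder r_{k+1} = r_{k-1} − q_k·r_k inherits s_{k+1} = s_{k-1} − q_k·s_k, t_{k+1} = t_{k-1} − q_k·t_k, so r_k = a·s_k + b·t_k at every step:
  q = 1: r = 77, s = 1 − 1·0 = 1, t = 0 − 1·1 = -1  (check: 396·1 + 319·(-1) = 77)
  q = 4: r = 11, s = 0 − 4·1 = -4, t = 1 − 4·(-1) = 5  (check: 396·(-4) + 319·5 = 11)
The row with r = 11 (the gcd) gives the Bezout coefficients s = -4, t = 5.
Result: 396 · (-4) + 319 · (5) = 11.

gcd(396, 319) = 11; s = -4, t = 5 (check: 396·(-4) + 319·5 = 11).


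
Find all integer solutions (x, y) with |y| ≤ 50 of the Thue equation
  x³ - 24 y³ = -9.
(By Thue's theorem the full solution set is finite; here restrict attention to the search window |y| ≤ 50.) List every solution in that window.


The equation is x³ - 24y³ = -9. For fixed y, x³ = 24·y³ − 9, so a solution requires the RHS to be a perfect cube.
Strategy: iterate y from -50 to 50, compute RHS = 24·y³ − 9, and check whether it is a (positive or negative) perfect cube.
Check small values of y:
  y = 0: RHS = -9 is not a perfect cube.
  y = 1: RHS = 15 is not a perfect cube.
  y = -1: RHS = -33 is not a perfect cube.
  y = 2: RHS = 183 is not a perfect cube.
  y = -2: RHS = -201 is not a perfect cube.
  y = 3: RHS = 639 is not a perfect cube.
  y = -3: RHS = -657 is not a perfect cube.
Continuing the search up to |y| = 50 finds no solutions either.
No (x, y) in the scanned range satisfies the equation.

No integer solutions with |y| ≤ 50.


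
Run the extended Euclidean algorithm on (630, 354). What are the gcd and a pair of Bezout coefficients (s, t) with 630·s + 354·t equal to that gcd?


Euclidean algorithm on (630, 354) — divide until remainder is 0:
  630 = 1 · 354 + 276
  354 = 1 · 276 + 78
  276 = 3 · 78 + 42
  78 = 1 · 42 + 36
  42 = 1 · 36 + 6
  36 = 6 · 6 + 0
gcd(630, 354) = 6.
Track Bezout coefficients alongside the remainders: start with r₀ = 630 = a·1 + b·0 (s = 1, t = 0) and r₁ = 354 = a·0 + b·1 (s = 0, t = 1); each new remainder r_{k+1} = r_{k-1} − q_k·r_k inherits s_{k+1} = s_{k-1} − q_k·s_k, t_{k+1} = t_{k-1} − q_k·t_k, so r_k = a·s_k + b·t_k at every step:
  q = 1: r = 276, s = 1 − 1·0 = 1, t = 0 − 1·1 = -1  (check: 630·1 + 354·(-1) = 276)
  q = 1: r = 78, s = 0 − 1·1 = -1, t = 1 − 1·(-1) = 2  (check: 630·(-1) + 354·2 = 78)
  q = 3: r = 42, s = 1 − 3·(-1) = 4, t = -1 − 3·2 = -7  (check: 630·4 + 354·(-7) = 42)
  q = 1: r = 36, s = -1 − 1·4 = -5, t = 2 − 1·(-7) = 9  (check: 630·(-5) + 354·9 = 36)
  q = 1: r = 6, s = 4 − 1·(-5) = 9, t = -7 − 1·9 = -16  (check: 630·9 + 354·(-16) = 6)
The row with r = 6 (the gcd) gives the Bezout coefficients s = 9, t = -16.
Result: 630 · (9) + 354 · (-16) = 6.

gcd(630, 354) = 6; s = 9, t = -16 (check: 630·9 + 354·(-16) = 6).


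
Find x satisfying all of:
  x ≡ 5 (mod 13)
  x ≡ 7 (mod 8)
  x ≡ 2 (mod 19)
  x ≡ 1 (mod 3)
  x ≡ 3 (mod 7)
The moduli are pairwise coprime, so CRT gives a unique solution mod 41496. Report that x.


Product of moduli M = 13 · 8 · 19 · 3 · 7 = 41496.
Merge one congruence at a time:
  Start: x ≡ 5 (mod 13).
  Combine with x ≡ 7 (mod 8); new modulus lcm = 104.
    Write x = 5 + 13·t and substitute into x ≡ 7 (mod 8): 13·t ≡ 7 − 5 = 2 (mod 8).
    Reduce coefficients mod 8: 5·t ≡ 2 (mod 8).
    The inverse of 5 mod 8 is 5 (since 5·5 = 25 = 3·8 + 1), so t ≡ 5·2 = 10 ≡ 2 (mod 8).
    Then x = 5 + 13·2 = 31, valid modulo lcm(13, 8) = 104: x ≡ 31 (mod 104).
  Combine with x ≡ 2 (mod 19); new modulus lcm = 1976.
    Write x = 31 + 104·t and substitute into x ≡ 2 (mod 19): 104·t ≡ 2 − 31 = -29 (mod 19).
    Reduce coefficients mod 19: 9·t ≡ 9 (mod 19).
    The inverse of 9 mod 19 is 17 (since 9·17 = 153 = 8·19 + 1), so t ≡ 17·9 = 153 ≡ 1 (mod 19).
    Then x = 31 + 104·1 = 135, valid modulo lcm(104, 19) = 1976: x ≡ 135 (mod 1976).
  Combine with x ≡ 1 (mod 3); new modulus lcm = 5928.
    Write x = 135 + 1976·t and substitute into x ≡ 1 (mod 3): 1976·t ≡ 1 − 135 = -134 (mod 3).
    Reduce coefficients mod 3: 2·t ≡ 1 (mod 3).
    The inverse of 2 mod 3 is 2 (since 2·2 = 4 = 1·3 + 1), so t ≡ 2·1 = 2 ≡ 2 (mod 3).
    Then x = 135 + 1976·2 = 4087, valid modulo lcm(1976, 3) = 5928: x ≡ 4087 (mod 5928).
  Combine with x ≡ 3 (mod 7); new modulus lcm = 41496.
    Write x = 4087 + 5928·t and substitute into x ≡ 3 (mod 7): 5928·t ≡ 3 − 4087 = -4084 (mod 7).
    Reduce coefficients mod 7: 6·t ≡ 4 (mod 7).
    The inverse of 6 mod 7 is 6 (since 6·6 = 36 = 5·7 + 1), so t ≡ 6·4 = 24 ≡ 3 (mod 7).
    Then x = 4087 + 5928·3 = 21871, valid modulo lcm(5928, 7) = 41496: x ≡ 21871 (mod 41496).
Verify against each original: 21871 mod 13 = 5, 21871 mod 8 = 7, 21871 mod 19 = 2, 21871 mod 3 = 1, 21871 mod 7 = 3.

x ≡ 21871 (mod 41496).


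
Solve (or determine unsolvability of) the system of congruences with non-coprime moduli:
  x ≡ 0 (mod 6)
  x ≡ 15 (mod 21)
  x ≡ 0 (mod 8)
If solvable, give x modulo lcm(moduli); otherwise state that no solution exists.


Moduli 6, 21, 8 are not pairwise coprime, so CRT works modulo lcm(m_i) when all pairwise compatibility conditions hold.
Pairwise compatibility: gcd(m_i, m_j) must divide a_i - a_j for every pair.
Merge one congruence at a time:
  Start: x ≡ 0 (mod 6).
  Combine with x ≡ 15 (mod 21): gcd(6, 21) = 3; 15 - 0 = 15, which IS divisible by 3, so compatible.
    Write x = 0 + 6·t and substitute into x ≡ 15 (mod 21): 6·t ≡ 15 − 0 = 15 (mod 21).
    Divide the congruence (and modulus) by g = 3: 2·t ≡ 5 (mod 7).
    The inverse of 2 mod 7 is 4 (since 2·4 = 8 = 1·7 + 1), so t ≡ 4·5 = 20 ≡ 6 (mod 7).
    Then x = 0 + 6·6 = 36, valid modulo lcm(6, 21) = 42: x ≡ 36 (mod 42).
  Combine with x ≡ 0 (mod 8): gcd(42, 8) = 2; 0 - 36 = -36, which IS divisible by 2, so compatible.
    Write x = 36 + 42·t and substitute into x ≡ 0 (mod 8): 42·t ≡ 0 − 36 = -36 (mod 8).
    Divide the congruence (and modulus) by g = 2: 21·t ≡ -18 (mod 4).
    Reduce coefficients mod 4: 1·t ≡ 2 (mod 4).
    So t ≡ 2 (mod 4).
    Then x = 36 + 42·2 = 120, valid modulo lcm(42, 8) = 168: x ≡ 120 (mod 168).
Verify: 120 mod 6 = 0, 120 mod 21 = 15, 120 mod 8 = 0.

x ≡ 120 (mod 168).
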